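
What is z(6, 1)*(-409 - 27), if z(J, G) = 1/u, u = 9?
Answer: -436/9 ≈ -48.444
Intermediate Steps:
z(J, G) = ⅑ (z(J, G) = 1/9 = ⅑)
z(6, 1)*(-409 - 27) = (-409 - 27)/9 = (⅑)*(-436) = -436/9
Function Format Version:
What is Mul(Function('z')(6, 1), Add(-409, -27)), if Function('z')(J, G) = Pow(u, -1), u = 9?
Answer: Rational(-436, 9) ≈ -48.444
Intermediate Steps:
Function('z')(J, G) = Rational(1, 9) (Function('z')(J, G) = Pow(9, -1) = Rational(1, 9))
Mul(Function('z')(6, 1), Add(-409, -27)) = Mul(Rational(1, 9), Add(-409, -27)) = Mul(Rational(1, 9), -436) = Rational(-436, 9)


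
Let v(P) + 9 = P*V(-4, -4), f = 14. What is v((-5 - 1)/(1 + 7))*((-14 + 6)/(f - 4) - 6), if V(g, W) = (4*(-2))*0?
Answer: 306/5 ≈ 61.200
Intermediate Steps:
V(g, W) = 0 (V(g, W) = -8*0 = 0)
v(P) = -9 (v(P) = -9 + P*0 = -9 + 0 = -9)
v((-5 - 1)/(1 + 7))*((-14 + 6)/(f - 4) - 6) = -9*((-14 + 6)/(14 - 4) - 6) = -9*(-8/10 - 6) = -9*(-8*1/10 - 6) = -9*(-4/5 - 6) = -9*(-34/5) = 306/5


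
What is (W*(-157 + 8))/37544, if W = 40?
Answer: -745/4693 ≈ -0.15875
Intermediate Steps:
(W*(-157 + 8))/37544 = (40*(-157 + 8))/37544 = (40*(-149))*(1/37544) = -5960*1/37544 = -745/4693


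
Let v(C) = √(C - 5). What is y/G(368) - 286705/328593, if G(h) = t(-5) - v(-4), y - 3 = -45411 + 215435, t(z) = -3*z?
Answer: 421306255/38658 + 13079*I/6 ≈ 10898.0 + 2179.8*I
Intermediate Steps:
v(C) = √(-5 + C)
y = 170027 (y = 3 + (-45411 + 215435) = 3 + 170024 = 170027)
G(h) = 15 - 3*I (G(h) = -3*(-5) - √(-5 - 4) = 15 - √(-9) = 15 - 3*I)
y/G(368) - 286705/328593 = 170027/(15 - 3*I) - 286705/328593 = 170027*((15 + 3*I)/234) - 286705*1/328593 = 13079*(15 + 3*I)/18 - 16865/19329 = -16865/19329 + 13079*(15 + 3*I)/18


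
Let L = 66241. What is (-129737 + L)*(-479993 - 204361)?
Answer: 43453741584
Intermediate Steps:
(-129737 + L)*(-479993 - 204361) = (-129737 + 66241)*(-479993 - 204361) = -63496*(-684354) = 43453741584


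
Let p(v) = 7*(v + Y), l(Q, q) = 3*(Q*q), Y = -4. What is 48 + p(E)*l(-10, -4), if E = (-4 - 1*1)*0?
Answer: -3312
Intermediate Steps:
l(Q, q) = 3*Q*q
E = 0 (E = (-4 - 1)*0 = -5*0 = 0)
p(v) = -28 + 7*v (p(v) = 7*(v - 4) = 7*(-4 + v) = -28 + 7*v)
48 + p(E)*l(-10, -4) = 48 + (-28 + 7*0)*(3*(-10)*(-4)) = 48 + (-28 + 0)*120 = 48 - 28*120 = 48 - 3360 = -3312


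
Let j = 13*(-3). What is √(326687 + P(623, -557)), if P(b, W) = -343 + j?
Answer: √326305 ≈ 571.23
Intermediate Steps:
j = -39
P(b, W) = -382 (P(b, W) = -343 - 39 = -382)
√(326687 + P(623, -557)) = √(326687 - 382) = √326305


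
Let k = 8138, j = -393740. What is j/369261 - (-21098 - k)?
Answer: 10795320856/369261 ≈ 29235.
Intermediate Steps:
j/369261 - (-21098 - k) = -393740/369261 - (-21098 - 1*8138) = -393740*1/369261 - (-21098 - 8138) = -393740/369261 - 1*(-29236) = -393740/369261 + 29236 = 10795320856/369261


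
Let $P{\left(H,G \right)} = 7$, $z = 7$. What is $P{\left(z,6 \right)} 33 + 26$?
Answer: $257$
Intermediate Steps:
$P{\left(z,6 \right)} 33 + 26 = 7 \cdot 33 + 26 = 231 + 26 = 257$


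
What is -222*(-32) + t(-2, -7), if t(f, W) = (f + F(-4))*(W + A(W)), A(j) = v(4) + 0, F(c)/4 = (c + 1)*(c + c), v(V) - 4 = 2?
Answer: 7010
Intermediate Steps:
v(V) = 6 (v(V) = 4 + 2 = 6)
F(c) = 8*c*(1 + c) (F(c) = 4*((c + 1)*(c + c)) = 4*((1 + c)*(2*c)) = 4*(2*c*(1 + c)) = 8*c*(1 + c))
A(j) = 6 (A(j) = 6 + 0 = 6)
t(f, W) = (6 + W)*(96 + f) (t(f, W) = (f + 8*(-4)*(1 - 4))*(W + 6) = (f + 8*(-4)*(-3))*(6 + W) = (f + 96)*(6 + W) = (96 + f)*(6 + W) = (6 + W)*(96 + f))
-222*(-32) + t(-2, -7) = -222*(-32) + (576 + 6*(-2) + 96*(-7) - 7*(-2)) = 7104 + (576 - 12 - 672 + 14) = 7104 - 94 = 7010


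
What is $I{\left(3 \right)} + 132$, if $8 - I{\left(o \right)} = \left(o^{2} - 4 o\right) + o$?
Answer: $140$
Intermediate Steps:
$I{\left(o \right)} = 8 - o^{2} + 3 o$ ($I{\left(o \right)} = 8 - \left(\left(o^{2} - 4 o\right) + o\right) = 8 - \left(o^{2} - 3 o\right) = 8 - o^{2} + 3 o$)
$I{\left(3 \right)} + 132 = \left(8 - 3^{2} + 3 \cdot 3\right) + 132 = \left(8 - 9 + 9\right) + 132 = 8 + 132 = 140$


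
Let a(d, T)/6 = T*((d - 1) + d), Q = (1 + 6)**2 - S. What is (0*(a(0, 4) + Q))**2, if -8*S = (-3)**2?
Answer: 0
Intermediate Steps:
S = -9/8 (S = -1/8*(-3)**2 = -1/8*9 = -9/8 ≈ -1.1250)
Q = 401/8 (Q = (1 + 6)**2 - 1*(-9/8) = 7**2 + 9/8 = 49 + 9/8 = 401/8 ≈ 50.125)
a(d, T) = 6*T*(-1 + 2*d) (a(d, T) = 6*(T*((d - 1) + d)) = 6*(T*((-1 + d) + d)) = 6*(T*(-1 + 2*d)) = 6*T*(-1 + 2*d))
(0*(a(0, 4) + Q))**2 = (0*(6*4*(-1 + 2*0) + 401/8))**2 = (0*(6*4*(-1 + 0) + 401/8))**2 = (0*(6*4*(-1) + 401/8))**2 = (0*(-24 + 401/8))**2 = (0*(209/8))**2 = 0**2 = 0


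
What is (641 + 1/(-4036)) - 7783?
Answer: -28825113/4036 ≈ -7142.0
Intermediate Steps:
(641 + 1/(-4036)) - 7783 = (641 - 1/4036) - 7783 = 2587075/4036 - 7783 = -28825113/4036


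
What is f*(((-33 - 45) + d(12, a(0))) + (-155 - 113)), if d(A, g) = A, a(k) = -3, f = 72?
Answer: -24048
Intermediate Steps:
f*(((-33 - 45) + d(12, a(0))) + (-155 - 113)) = 72*(((-33 - 45) + 12) + (-155 - 113)) = 72*((-78 + 12) - 268) = 72*(-66 - 268) = 72*(-334) = -24048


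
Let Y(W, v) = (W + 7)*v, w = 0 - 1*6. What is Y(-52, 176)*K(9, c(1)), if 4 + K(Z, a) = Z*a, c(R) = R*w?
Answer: 459360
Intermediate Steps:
w = -6 (w = 0 - 6 = -6)
c(R) = -6*R (c(R) = R*(-6) = -6*R)
Y(W, v) = v*(7 + W) (Y(W, v) = (7 + W)*v = v*(7 + W))
K(Z, a) = -4 + Z*a
Y(-52, 176)*K(9, c(1)) = (176*(7 - 52))*(-4 + 9*(-6*1)) = (176*(-45))*(-4 + 9*(-6)) = -7920*(-4 - 54) = -7920*(-58) = 459360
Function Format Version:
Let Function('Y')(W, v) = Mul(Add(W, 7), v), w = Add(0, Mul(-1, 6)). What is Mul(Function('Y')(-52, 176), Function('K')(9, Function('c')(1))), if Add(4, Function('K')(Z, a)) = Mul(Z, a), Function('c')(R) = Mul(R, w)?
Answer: 459360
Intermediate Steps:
w = -6 (w = Add(0, -6) = -6)
Function('c')(R) = Mul(-6, R) (Function('c')(R) = Mul(R, -6) = Mul(-6, R))
Function('Y')(W, v) = Mul(v, Add(7, W)) (Function('Y')(W, v) = Mul(Add(7, W), v) = Mul(v, Add(7, W)))
Function('K')(Z, a) = Add(-4, Mul(Z, a))
Mul(Function('Y')(-52, 176), Function('K')(9, Function('c')(1))) = Mul(Mul(176, Add(7, -52)), Add(-4, Mul(9, Mul(-6, 1)))) = Mul(Mul(176, -45), Add(-4, Mul(9, -6))) = Mul(-7920, Add(-4, -54)) = Mul(-7920, -58) = 459360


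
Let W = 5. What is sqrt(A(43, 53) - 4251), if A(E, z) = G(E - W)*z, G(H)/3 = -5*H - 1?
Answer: 2*I*sqrt(8655) ≈ 186.06*I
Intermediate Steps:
G(H) = -3 - 15*H (G(H) = 3*(-5*H - 1) = 3*(-1 - 5*H) = -3 - 15*H)
A(E, z) = z*(72 - 15*E) (A(E, z) = (-3 - 15*(E - 1*5))*z = (-3 - 15*(E - 5))*z = (-3 - 15*(-5 + E))*z = (-3 + (75 - 15*E))*z = (72 - 15*E)*z = z*(72 - 15*E))
sqrt(A(43, 53) - 4251) = sqrt(3*53*(24 - 5*43) - 4251) = sqrt(3*53*(24 - 215) - 4251) = sqrt(3*53*(-191) - 4251) = sqrt(-30369 - 4251) = sqrt(-34620) = 2*I*sqrt(8655)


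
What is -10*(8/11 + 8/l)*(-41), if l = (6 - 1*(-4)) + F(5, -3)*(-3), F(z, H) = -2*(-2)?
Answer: -14760/11 ≈ -1341.8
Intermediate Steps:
F(z, H) = 4
l = -2 (l = (6 - 1*(-4)) + 4*(-3) = (6 + 4) - 12 = 10 - 12 = -2)
-10*(8/11 + 8/l)*(-41) = -10*(8/11 + 8/(-2))*(-41) = -10*(8*(1/11) + 8*(-½))*(-41) = -10*(8/11 - 4)*(-41) = -10*(-36/11)*(-41) = (360/11)*(-41) = -14760/11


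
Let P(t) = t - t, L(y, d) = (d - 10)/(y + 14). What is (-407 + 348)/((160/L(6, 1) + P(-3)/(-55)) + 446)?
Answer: -531/814 ≈ -0.65233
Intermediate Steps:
L(y, d) = (-10 + d)/(14 + y)
P(t) = 0
(-407 + 348)/((160/L(6, 1) + P(-3)/(-55)) + 446) = (-407 + 348)/((160/(((-10 + 1)/(14 + 6))) + 0/(-55)) + 446) = -59/((160/((-9/20)) + 0*(-1/55)) + 446) = -59/((160/(((1/20)*(-9))) + 0) + 446) = -59/((160/(-9/20) + 0) + 446) = -59/((160*(-20/9) + 0) + 446) = -59/((-3200/9 + 0) + 446) = -59/(-3200/9 + 446) = -59/814/9 = -59*9/814 = -531/814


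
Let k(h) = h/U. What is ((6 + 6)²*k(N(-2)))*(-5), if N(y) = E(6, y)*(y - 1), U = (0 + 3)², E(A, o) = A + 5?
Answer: 2640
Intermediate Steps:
E(A, o) = 5 + A
U = 9 (U = 3² = 9)
N(y) = -11 + 11*y (N(y) = (5 + 6)*(y - 1) = 11*(-1 + y) = -11 + 11*y)
k(h) = h/9
((6 + 6)²*k(N(-2)))*(-5) = ((6 + 6)²*((-11 + 11*(-2))/9))*(-5) = (12²*((-11 - 22)/9))*(-5) = (144*((⅑)*(-33)))*(-5) = (144*(-11/3))*(-5) = -528*(-5) = 2640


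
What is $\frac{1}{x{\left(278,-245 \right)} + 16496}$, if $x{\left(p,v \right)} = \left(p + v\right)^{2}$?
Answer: $\frac{1}{17585} \approx 5.6867 \cdot 10^{-5}$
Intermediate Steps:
$\frac{1}{x{\left(278,-245 \right)} + 16496} = \frac{1}{\left(278 - 245\right)^{2} + 16496} = \frac{1}{33^{2} + 16496} = \frac{1}{1089 + 16496} = \frac{1}{17585}$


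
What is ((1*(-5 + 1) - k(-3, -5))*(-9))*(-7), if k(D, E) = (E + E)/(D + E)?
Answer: -1323/4 ≈ -330.75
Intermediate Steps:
k(D, E) = 2*E/(D + E) (k(D, E) = (2*E)/(D + E) = 2*E/(D + E))
((1*(-5 + 1) - k(-3, -5))*(-9))*(-7) = ((1*(-5 + 1) - 2*(-5)/(-3 - 5))*(-9))*(-7) = ((1*(-4) - 2*(-5)/(-8))*(-9))*(-7) = ((-4 - 2*(-5)*(-1)/8)*(-9))*(-7) = ((-4 - 1*5/4)*(-9))*(-7) = ((-4 - 5/4)*(-9))*(-7) = -21/4*(-9)*(-7) = (189/4)*(-7) = -1323/4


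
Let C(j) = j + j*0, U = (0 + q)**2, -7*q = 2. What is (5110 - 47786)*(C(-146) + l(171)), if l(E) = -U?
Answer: 305474808/49 ≈ 6.2342e+6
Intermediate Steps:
q = -2/7 (q = -1/7*2 = -2/7 ≈ -0.28571)
U = 4/49 (U = (0 - 2/7)**2 = (-2/7)**2 = 4/49 ≈ 0.081633)
C(j) = j (C(j) = j + 0 = j)
l(E) = -4/49 (l(E) = -1*4/49 = -4/49)
(5110 - 47786)*(C(-146) + l(171)) = (5110 - 47786)*(-146 - 4/49) = -42676*(-7158/49) = 305474808/49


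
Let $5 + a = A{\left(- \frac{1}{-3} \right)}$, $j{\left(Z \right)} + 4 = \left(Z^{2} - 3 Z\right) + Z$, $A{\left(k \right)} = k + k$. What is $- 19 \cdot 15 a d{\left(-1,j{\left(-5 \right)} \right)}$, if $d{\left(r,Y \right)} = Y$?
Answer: $38285$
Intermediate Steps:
$A{\left(k \right)} = 2 k$
$j{\left(Z \right)} = -4 + Z^{2} - 2 Z$ ($j{\left(Z \right)} = -4 + \left(\left(Z^{2} - 3 Z\right) + Z\right) = -4 + \left(Z^{2} - 2 Z\right) = -4 + Z^{2} - 2 Z$)
$a = - \frac{13}{3}$ ($a = -5 + 2 \left(- \frac{1}{-3}\right) = -5 + 2 \left(\left(-1\right) \left(- \frac{1}{3}\right)\right) = -5 + 2 \cdot \frac{1}{3} = -5 + \frac{2}{3} = - \frac{13}{3} \approx -4.3333$)
$- 19 \cdot 15 a d{\left(-1,j{\left(-5 \right)} \right)} = - 19 \cdot 15 \left(- \frac{13}{3}\right) \left(-4 + \left(-5\right)^{2} - -10\right) = - 19 \left(- 65 \left(-4 + 25 + 10\right)\right) = - 19 \left(\left(-65\right) 31\right) = \left(-19\right) \left(-2015\right) = 38285$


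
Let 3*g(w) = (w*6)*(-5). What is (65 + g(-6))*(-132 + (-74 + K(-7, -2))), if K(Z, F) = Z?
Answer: -26625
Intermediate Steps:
g(w) = -10*w (g(w) = ((w*6)*(-5))/3 = ((6*w)*(-5))/3 = (-30*w)/3 = -10*w)
(65 + g(-6))*(-132 + (-74 + K(-7, -2))) = (65 - 10*(-6))*(-132 + (-74 - 7)) = (65 + 60)*(-132 - 81) = 125*(-213) = -26625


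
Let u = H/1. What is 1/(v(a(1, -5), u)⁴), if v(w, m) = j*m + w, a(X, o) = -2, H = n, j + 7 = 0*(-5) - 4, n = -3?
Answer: 1/923521 ≈ 1.0828e-6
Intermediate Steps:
j = -11 (j = -7 + (0*(-5) - 4) = -7 + (0 - 4) = -7 - 4 = -11)
H = -3
u = -3 (u = -3/1 = -3*1 = -3)
v(w, m) = w - 11*m (v(w, m) = -11*m + w = w - 11*m)
1/(v(a(1, -5), u)⁴) = 1/((-2 - 11*(-3))⁴) = 1/((-2 + 33)⁴) = 1/(31⁴) = 1/923521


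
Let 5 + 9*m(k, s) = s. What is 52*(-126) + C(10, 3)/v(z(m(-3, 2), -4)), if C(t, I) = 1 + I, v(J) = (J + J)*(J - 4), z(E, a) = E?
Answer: -85158/13 ≈ -6550.6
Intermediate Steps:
m(k, s) = -5/9 + s/9
v(J) = 2*J*(-4 + J) (v(J) = (2*J)*(-4 + J) = 2*J*(-4 + J))
52*(-126) + C(10, 3)/v(z(m(-3, 2), -4)) = 52*(-126) + (1 + 3)/((2*(-5/9 + (⅑)*2)*(-4 + (-5/9 + (⅑)*2)))) = -6552 + 4/((2*(-5/9 + 2/9)*(-4 + (-5/9 + 2/9)))) = -6552 + 4/((2*(-⅓)*(-4 - ⅓))) = -6552 + 4/((2*(-⅓)*(-13/3))) = -6552 + 4/(26/9) = -6552 + 4*(9/26) = -6552 + 18/13 = -85158/13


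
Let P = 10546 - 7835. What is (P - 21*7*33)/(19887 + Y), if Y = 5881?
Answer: -535/6442 ≈ -0.083049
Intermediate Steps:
P = 2711
(P - 21*7*33)/(19887 + Y) = (2711 - 21*7*33)/(19887 + 5881) = (2711 - 147*33)/25768 = (2711 - 4851)*(1/25768) = -2140*1/25768 = -535/6442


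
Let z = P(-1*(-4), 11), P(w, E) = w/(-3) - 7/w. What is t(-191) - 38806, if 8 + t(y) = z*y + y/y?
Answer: -458689/12 ≈ -38224.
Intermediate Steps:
P(w, E) = -7/w - w/3 (P(w, E) = w*(-⅓) - 7/w = -w/3 - 7/w = -7/w - w/3)
z = -37/12 (z = -7/((-1*(-4))) - (-1)*(-4)/3 = -7/4 - ⅓*4 = -7*¼ - 4/3 = -7/4 - 4/3 = -37/12 ≈ -3.0833)
t(y) = -7 - 37*y/12 (t(y) = -8 + (-37*y/12 + y/y) = -8 + (-37*y/12 + 1) = -8 + (1 - 37*y/12) = -7 - 37*y/12)
t(-191) - 38806 = (-7 - 37/12*(-191)) - 38806 = (-7 + 7067/12) - 38806 = 6983/12 - 38806 = -458689/12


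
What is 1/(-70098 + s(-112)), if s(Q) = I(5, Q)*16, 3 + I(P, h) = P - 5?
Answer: -1/70146 ≈ -1.4256e-5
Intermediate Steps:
I(P, h) = -8 + P (I(P, h) = -3 + (P - 5) = -3 + (-5 + P) = -8 + P)
s(Q) = -48 (s(Q) = (-8 + 5)*16 = -3*16 = -48)
1/(-70098 + s(-112)) = 1/(-70098 - 48) = 1/(-70146) = -1/70146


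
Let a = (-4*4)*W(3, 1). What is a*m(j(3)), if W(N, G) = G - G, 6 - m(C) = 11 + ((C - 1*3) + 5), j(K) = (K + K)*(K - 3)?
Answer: 0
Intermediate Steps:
j(K) = 2*K*(-3 + K) (j(K) = (2*K)*(-3 + K) = 2*K*(-3 + K))
m(C) = -7 - C (m(C) = 6 - (11 + ((C - 1*3) + 5)) = 6 - (11 + ((C - 3) + 5)) = 6 - (11 + ((-3 + C) + 5)) = 6 - (11 + (2 + C)) = 6 - (13 + C) = 6 + (-13 - C) = -7 - C)
W(N, G) = 0
a = 0 (a = -4*4*0 = -16*0 = 0)
a*m(j(3)) = 0*(-7 - 2*3*(-3 + 3)) = 0*(-7 - 2*3*0) = 0*(-7 - 1*0) = 0*(-7 + 0) = 0*(-7) = 0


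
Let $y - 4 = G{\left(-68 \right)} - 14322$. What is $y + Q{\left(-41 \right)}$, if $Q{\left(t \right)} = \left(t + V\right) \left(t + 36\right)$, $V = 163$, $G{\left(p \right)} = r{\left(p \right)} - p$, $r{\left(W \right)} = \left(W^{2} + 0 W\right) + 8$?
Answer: $-10228$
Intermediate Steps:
$r{\left(W \right)} = 8 + W^{2}$ ($r{\left(W \right)} = \left(W^{2} + 0\right) + 8 = W^{2} + 8 = 8 + W^{2}$)
$G{\left(p \right)} = 8 + p^{2} - p$ ($G{\left(p \right)} = \left(8 + p^{2}\right) - p = 8 + p^{2} - p$)
$y = -9618$ ($y = 4 + \left(\left(8 + \left(-68\right)^{2} - -68\right) - 14322\right) = 4 + \left(\left(8 + 4624 + 68\right) - 14322\right) = 4 + \left(4700 - 14322\right) = 4 - 9622 = -9618$)
$Q{\left(t \right)} = \left(36 + t\right) \left(163 + t\right)$ ($Q{\left(t \right)} = \left(t + 163\right) \left(t + 36\right) = \left(163 + t\right) \left(36 + t\right) = \left(36 + t\right) \left(163 + t\right)$)
$y + Q{\left(-41 \right)} = -9618 + \left(5868 + \left(-41\right)^{2} + 199 \left(-41\right)\right) = -9618 + \left(5868 + 1681 - 8159\right) = -9618 - 610 = -10228$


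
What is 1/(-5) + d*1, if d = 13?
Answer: 64/5 ≈ 12.800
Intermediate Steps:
1/(-5) + d*1 = 1/(-5) + 13*1 = -1/5 + 13 = 64/5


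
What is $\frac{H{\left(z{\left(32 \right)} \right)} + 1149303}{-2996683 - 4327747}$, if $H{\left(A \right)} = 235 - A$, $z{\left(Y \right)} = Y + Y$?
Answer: $- \frac{574737}{3662215} \approx -0.15694$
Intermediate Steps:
$z{\left(Y \right)} = 2 Y$
$\frac{H{\left(z{\left(32 \right)} \right)} + 1149303}{-2996683 - 4327747} = \frac{\left(235 - 2 \cdot 32\right) + 1149303}{-2996683 - 4327747} = \frac{\left(235 - 64\right) + 1149303}{-7324430} = \left(\left(235 - 64\right) + 1149303\right) \left(- \frac{1}{7324430}\right) = \left(171 + 1149303\right) \left(- \frac{1}{7324430}\right) = 1149474 \left(- \frac{1}{7324430}\right) = - \frac{574737}{3662215}$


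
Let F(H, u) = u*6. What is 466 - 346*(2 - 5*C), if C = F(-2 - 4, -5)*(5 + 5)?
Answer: -519226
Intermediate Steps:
F(H, u) = 6*u
C = -300 (C = (6*(-5))*(5 + 5) = -30*10 = -300)
466 - 346*(2 - 5*C) = 466 - 346*(2 - 5*(-300)) = 466 - 346*(2 + 1500) = 466 - 346*1502 = 466 - 519692 = -519226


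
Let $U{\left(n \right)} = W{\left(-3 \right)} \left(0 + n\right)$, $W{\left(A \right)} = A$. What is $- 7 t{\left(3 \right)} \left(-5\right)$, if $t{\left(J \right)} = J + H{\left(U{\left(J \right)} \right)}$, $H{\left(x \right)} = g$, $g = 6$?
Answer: $315$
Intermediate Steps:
$U{\left(n \right)} = - 3 n$ ($U{\left(n \right)} = - 3 \left(0 + n\right) = - 3 n$)
$H{\left(x \right)} = 6$
$t{\left(J \right)} = 6 + J$ ($t{\left(J \right)} = J + 6 = 6 + J$)
$- 7 t{\left(3 \right)} \left(-5\right) = - 7 \left(6 + 3\right) \left(-5\right) = \left(-7\right) 9 \left(-5\right) = \left(-63\right) \left(-5\right) = 315$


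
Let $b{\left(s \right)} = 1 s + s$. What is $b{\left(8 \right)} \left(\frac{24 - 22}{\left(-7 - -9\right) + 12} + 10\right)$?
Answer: $\frac{1136}{7} \approx 162.29$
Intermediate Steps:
$b{\left(s \right)} = 2 s$ ($b{\left(s \right)} = s + s = 2 s$)
$b{\left(8 \right)} \left(\frac{24 - 22}{\left(-7 - -9\right) + 12} + 10\right) = 2 \cdot 8 \left(\frac{24 - 22}{\left(-7 - -9\right) + 12} + 10\right) = 16 \left(\frac{2}{\left(-7 + 9\right) + 12} + 10\right) = 16 \left(\frac{2}{2 + 12} + 10\right) = 16 \left(\frac{2}{14} + 10\right) = 16 \left(2 \cdot \frac{1}{14} + 10\right) = 16 \left(\frac{1}{7} + 10\right) = 16 \cdot \frac{71}{7} = \frac{1136}{7}$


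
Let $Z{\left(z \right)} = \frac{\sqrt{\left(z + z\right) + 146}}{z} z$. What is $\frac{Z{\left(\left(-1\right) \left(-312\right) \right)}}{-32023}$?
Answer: $- \frac{\sqrt{770}}{32023} \approx -0.00086653$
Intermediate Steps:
$Z{\left(z \right)} = \sqrt{146 + 2 z}$ ($Z{\left(z \right)} = \frac{\sqrt{2 z + 146}}{z} z = \frac{\sqrt{146 + 2 z}}{z} z = \sqrt{146 + 2 z}$)
$\frac{Z{\left(\left(-1\right) \left(-312\right) \right)}}{-32023} = \frac{\sqrt{146 + 2 \left(\left(-1\right) \left(-312\right)\right)}}{-32023} = \sqrt{146 + 2 \cdot 312} \left(- \frac{1}{32023}\right) = \sqrt{146 + 624} \left(- \frac{1}{32023}\right) = \sqrt{770} \left(- \frac{1}{32023}\right) = - \frac{\sqrt{770}}{32023}$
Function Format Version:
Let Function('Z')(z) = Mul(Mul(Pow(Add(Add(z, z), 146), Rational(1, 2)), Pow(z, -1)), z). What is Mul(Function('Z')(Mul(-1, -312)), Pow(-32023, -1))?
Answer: Mul(Rational(-1, 32023), Pow(770, Rational(1, 2))) ≈ -0.00086653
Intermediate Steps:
Function('Z')(z) = Pow(Add(146, Mul(2, z)), Rational(1, 2)) (Function('Z')(z) = Mul(Mul(Pow(Add(Mul(2, z), 146), Rational(1, 2)), Pow(z, -1)), z) = Mul(Mul(Pow(Add(146, Mul(2, z)), Rational(1, 2)), Pow(z, -1)), z) = Mul(Mul(Pow(z, -1), Pow(Add(146, Mul(2, z)), Rational(1, 2))), z) = Pow(Add(146, Mul(2, z)), Rational(1, 2)))
Mul(Function('Z')(Mul(-1, -312)), Pow(-32023, -1)) = Mul(Pow(Add(146, Mul(2, Mul(-1, -312))), Rational(1, 2)), Pow(-32023, -1)) = Mul(Pow(Add(146, Mul(2, 312)), Rational(1, 2)), Rational(-1, 32023)) = Mul(Pow(Add(146, 624), Rational(1, 2)), Rational(-1, 32023)) = Mul(Pow(770, Rational(1, 2)), Rational(-1, 32023)) = Mul(Rational(-1, 32023), Pow(770, Rational(1, 2)))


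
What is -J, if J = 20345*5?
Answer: -101725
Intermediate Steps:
J = 101725
-J = -1*101725 = -101725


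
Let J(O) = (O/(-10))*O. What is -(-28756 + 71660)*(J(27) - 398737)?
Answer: 85552699748/5 ≈ 1.7111e+10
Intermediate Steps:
J(O) = -O**2/10 (J(O) = (O*(-1/10))*O = (-O/10)*O = -O**2/10)
-(-28756 + 71660)*(J(27) - 398737) = -(-28756 + 71660)*(-1/10*27**2 - 398737) = -42904*(-1/10*729 - 398737) = -42904*(-729/10 - 398737) = -42904*(-3988099)/10 = -1*(-85552699748/5) = 85552699748/5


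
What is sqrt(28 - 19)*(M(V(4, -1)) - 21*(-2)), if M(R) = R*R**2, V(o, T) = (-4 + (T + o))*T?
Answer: 129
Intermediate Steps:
V(o, T) = T*(-4 + T + o) (V(o, T) = (-4 + T + o)*T = T*(-4 + T + o))
M(R) = R**3
sqrt(28 - 19)*(M(V(4, -1)) - 21*(-2)) = sqrt(28 - 19)*((-(-4 - 1 + 4))**3 - 21*(-2)) = sqrt(9)*((-1*(-1))**3 + 42) = 3*(1**3 + 42) = 3*(1 + 42) = 3*43 = 129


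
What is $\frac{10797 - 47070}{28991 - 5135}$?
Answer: $- \frac{12091}{7952} \approx -1.5205$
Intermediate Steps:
$\frac{10797 - 47070}{28991 - 5135} = - \frac{36273}{23856} = \left(-36273\right) \frac{1}{23856} = - \frac{12091}{7952}$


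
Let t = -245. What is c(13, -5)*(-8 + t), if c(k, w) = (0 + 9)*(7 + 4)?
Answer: -25047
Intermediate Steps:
c(k, w) = 99 (c(k, w) = 9*11 = 99)
c(13, -5)*(-8 + t) = 99*(-8 - 245) = 99*(-253) = -25047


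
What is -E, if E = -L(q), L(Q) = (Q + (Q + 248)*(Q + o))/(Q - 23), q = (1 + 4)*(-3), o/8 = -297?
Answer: 14661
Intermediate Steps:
o = -2376 (o = 8*(-297) = -2376)
q = -15 (q = 5*(-3) = -15)
L(Q) = (Q + (-2376 + Q)*(248 + Q))/(-23 + Q) (L(Q) = (Q + (Q + 248)*(Q - 2376))/(Q - 23) = (Q + (248 + Q)*(-2376 + Q))/(-23 + Q) = (Q + (-2376 + Q)*(248 + Q))/(-23 + Q))
E = -14661 (E = -(-589248 + (-15)² - 2127*(-15))/(-23 - 15) = -(-589248 + 225 + 31905)/(-38) = -(-1)*(-557118)/38 = -1*14661 = -14661)
-E = -1*(-14661) = 14661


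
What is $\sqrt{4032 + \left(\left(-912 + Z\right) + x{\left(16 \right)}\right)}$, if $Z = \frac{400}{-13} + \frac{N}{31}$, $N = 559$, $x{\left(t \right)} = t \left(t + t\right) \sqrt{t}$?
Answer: $\frac{\sqrt{837261113}}{403} \approx 71.8$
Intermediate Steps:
$x{\left(t \right)} = 2 t^{\frac{5}{2}}$ ($x{\left(t \right)} = t 2 t \sqrt{t} = 2 t^{2} \sqrt{t} = 2 t^{\frac{5}{2}}$)
$Z = - \frac{5133}{403}$ ($Z = \frac{400}{-13} + \frac{559}{31} = 400 \left(- \frac{1}{13}\right) + 559 \cdot \frac{1}{31} = - \frac{400}{13} + \frac{559}{31} = - \frac{5133}{403} \approx -12.737$)
$\sqrt{4032 + \left(\left(-912 + Z\right) + x{\left(16 \right)}\right)} = \sqrt{4032 + \left(\left(-912 - \frac{5133}{403}\right) + 2 \cdot 16^{\frac{5}{2}}\right)} = \sqrt{4032 + \left(- \frac{372669}{403} + 2 \cdot 1024\right)} = \sqrt{4032 + \left(- \frac{372669}{403} + 2048\right)} = \sqrt{4032 + \frac{452675}{403}} = \sqrt{\frac{2077571}{403}} = \frac{\sqrt{837261113}}{403}$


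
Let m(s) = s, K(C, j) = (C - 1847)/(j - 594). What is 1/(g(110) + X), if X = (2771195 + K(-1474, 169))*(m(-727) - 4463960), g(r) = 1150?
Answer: -425/5258335100396902 ≈ -8.0824e-14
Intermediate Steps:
K(C, j) = (-1847 + C)/(-594 + j)
X = -5258335100885652/425 (X = (2771195 + (-1847 - 1474)/(-594 + 169))*(-727 - 4463960) = (2771195 - 3321/(-425))*(-4464687) = (2771195 - 1/425*(-3321))*(-4464687) = (2771195 + 3321/425)*(-4464687) = (1177761196/425)*(-4464687) = -5258335100885652/425 ≈ -1.2373e+13)
1/(g(110) + X) = 1/(1150 - 5258335100885652/425) = 1/(-5258335100396902/425) = -425/5258335100396902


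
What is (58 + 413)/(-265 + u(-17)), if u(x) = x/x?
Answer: -157/88 ≈ -1.7841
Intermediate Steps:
u(x) = 1
(58 + 413)/(-265 + u(-17)) = (58 + 413)/(-265 + 1) = 471/(-264) = 471*(-1/264) = -157/88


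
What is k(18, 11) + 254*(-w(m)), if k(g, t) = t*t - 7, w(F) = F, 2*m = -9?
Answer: 1257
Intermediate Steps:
m = -9/2 (m = (½)*(-9) = -9/2 ≈ -4.5000)
k(g, t) = -7 + t² (k(g, t) = t² - 7 = -7 + t²)
k(18, 11) + 254*(-w(m)) = (-7 + 11²) + 254*(-1*(-9/2)) = (-7 + 121) + 254*(9/2) = 114 + 1143 = 1257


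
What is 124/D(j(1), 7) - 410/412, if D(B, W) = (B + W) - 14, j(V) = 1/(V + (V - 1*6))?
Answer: -108121/5974 ≈ -18.099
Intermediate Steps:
j(V) = 1/(-6 + 2*V) (j(V) = 1/(V + (V - 6)) = 1/(V + (-6 + V)) = 1/(-6 + 2*V))
D(B, W) = -14 + B + W
124/D(j(1), 7) - 410/412 = 124/(-14 + 1/(2*(-3 + 1)) + 7) - 410/412 = 124/(-14 + (½)/(-2) + 7) - 410*1/412 = 124/(-14 + (½)*(-½) + 7) - 205/206 = 124/(-14 - ¼ + 7) - 205/206 = 124/(-29/4) - 205/206 = 124*(-4/29) - 205/206 = -496/29 - 205/206 = -108121/5974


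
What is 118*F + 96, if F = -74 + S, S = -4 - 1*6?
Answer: -9816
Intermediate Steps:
S = -10 (S = -4 - 6 = -10)
F = -84 (F = -74 - 10 = -84)
118*F + 96 = 118*(-84) + 96 = -9912 + 96 = -9816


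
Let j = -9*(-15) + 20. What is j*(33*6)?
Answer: 30690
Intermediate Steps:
j = 155 (j = 135 + 20 = 155)
j*(33*6) = 155*(33*6) = 155*198 = 30690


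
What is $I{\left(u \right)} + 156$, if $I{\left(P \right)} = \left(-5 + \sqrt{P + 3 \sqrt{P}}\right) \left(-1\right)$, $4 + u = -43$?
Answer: $161 - \sqrt{-47 + 3 i \sqrt{47}} \approx 159.53 - 7.0108 i$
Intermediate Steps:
$u = -47$ ($u = -4 - 43 = -47$)
$I{\left(P \right)} = 5 - \sqrt{P + 3 \sqrt{P}}$
$I{\left(u \right)} + 156 = \left(5 - \sqrt{-47 + 3 \sqrt{-47}}\right) + 156 = \left(5 - \sqrt{-47 + 3 i \sqrt{47}}\right) + 156 = 161 - \sqrt{-47 + 3 i \sqrt{47}}$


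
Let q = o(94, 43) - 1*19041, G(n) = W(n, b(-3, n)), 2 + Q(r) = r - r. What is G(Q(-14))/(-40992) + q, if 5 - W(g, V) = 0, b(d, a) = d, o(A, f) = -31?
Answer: -781799429/40992 ≈ -19072.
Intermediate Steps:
Q(r) = -2 (Q(r) = -2 + (r - r) = -2 + 0 = -2)
W(g, V) = 5 (W(g, V) = 5 - 1*0 = 5 + 0 = 5)
G(n) = 5
q = -19072 (q = -31 - 1*19041 = -31 - 19041 = -19072)
G(Q(-14))/(-40992) + q = 5/(-40992) - 19072 = 5*(-1/40992) - 19072 = -5/40992 - 19072 = -781799429/40992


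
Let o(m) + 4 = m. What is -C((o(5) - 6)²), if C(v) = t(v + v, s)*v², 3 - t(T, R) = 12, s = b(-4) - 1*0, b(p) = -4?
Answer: 5625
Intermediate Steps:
o(m) = -4 + m
s = -4 (s = -4 - 1*0 = -4 + 0 = -4)
t(T, R) = -9 (t(T, R) = 3 - 1*12 = 3 - 12 = -9)
C(v) = -9*v²
-C((o(5) - 6)²) = -(-9)*(((-4 + 5) - 6)²)² = -(-9)*((1 - 6)²)² = -(-9)*((-5)²)² = -(-9)*25² = -(-9)*625 = -1*(-5625) = 5625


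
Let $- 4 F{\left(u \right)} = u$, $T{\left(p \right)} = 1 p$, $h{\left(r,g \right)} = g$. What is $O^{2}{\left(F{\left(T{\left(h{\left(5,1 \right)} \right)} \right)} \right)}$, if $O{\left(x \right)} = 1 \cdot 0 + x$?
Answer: $\frac{1}{16} \approx 0.0625$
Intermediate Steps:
$T{\left(p \right)} = p$
$F{\left(u \right)} = - \frac{u}{4}$
$O{\left(x \right)} = x$ ($O{\left(x \right)} = 0 + x = x$)
$O^{2}{\left(F{\left(T{\left(h{\left(5,1 \right)} \right)} \right)} \right)} = \left(\left(- \frac{1}{4}\right) 1\right)^{2} = \left(- \frac{1}{4}\right)^{2} = \frac{1}{16}$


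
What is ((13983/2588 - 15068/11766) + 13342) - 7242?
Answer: 92936508397/15225204 ≈ 6104.1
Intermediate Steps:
((13983/2588 - 15068/11766) + 13342) - 7242 = ((13983*(1/2588) - 15068*1/11766) + 13342) - 7242 = ((13983/2588 - 7534/5883) + 13342) - 7242 = (62763997/15225204 + 13342) - 7242 = 203197435765/15225204 - 7242 = 92936508397/15225204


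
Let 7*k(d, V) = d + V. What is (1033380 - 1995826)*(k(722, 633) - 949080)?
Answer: 6392763633430/7 ≈ 9.1325e+11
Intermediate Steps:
k(d, V) = V/7 + d/7 (k(d, V) = (d + V)/7 = (V + d)/7 = V/7 + d/7)
(1033380 - 1995826)*(k(722, 633) - 949080) = (1033380 - 1995826)*(((⅐)*633 + (⅐)*722) - 949080) = -962446*((633/7 + 722/7) - 949080) = -962446*(1355/7 - 949080) = -962446*(-6642205/7) = 6392763633430/7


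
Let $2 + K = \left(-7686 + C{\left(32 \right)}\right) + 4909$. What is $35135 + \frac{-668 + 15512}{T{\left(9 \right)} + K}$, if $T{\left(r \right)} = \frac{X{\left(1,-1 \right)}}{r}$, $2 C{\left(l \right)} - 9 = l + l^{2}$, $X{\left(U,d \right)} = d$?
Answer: $\frac{1420557073}{40439} \approx 35128.0$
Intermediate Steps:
$C{\left(l \right)} = \frac{9}{2} + \frac{l}{2} + \frac{l^{2}}{2}$ ($C{\left(l \right)} = \frac{9}{2} + \frac{l + l^{2}}{2} = \frac{9}{2} + \left(\frac{l}{2} + \frac{l^{2}}{2}\right) = \frac{9}{2} + \frac{l}{2} + \frac{l^{2}}{2}$)
$T{\left(r \right)} = - \frac{1}{r}$
$K = - \frac{4493}{2}$ ($K = -2 + \left(\left(-7686 + \left(\frac{9}{2} + \frac{1}{2} \cdot 32 + \frac{32^{2}}{2}\right)\right) + 4909\right) = -2 + \left(\left(-7686 + \left(\frac{9}{2} + 16 + \frac{1}{2} \cdot 1024\right)\right) + 4909\right) = -2 + \left(\left(-7686 + \left(\frac{9}{2} + 16 + 512\right)\right) + 4909\right) = -2 + \left(\left(-7686 + \frac{1065}{2}\right) + 4909\right) = -2 + \left(- \frac{14307}{2} + 4909\right) = -2 - \frac{4489}{2} = - \frac{4493}{2} \approx -2246.5$)
$35135 + \frac{-668 + 15512}{T{\left(9 \right)} + K} = 35135 + \frac{-668 + 15512}{- \frac{1}{9} - \frac{4493}{2}} = 35135 + \frac{14844}{\left(-1\right) \frac{1}{9} - \frac{4493}{2}} = 35135 + \frac{14844}{- \frac{1}{9} - \frac{4493}{2}} = 35135 + \frac{14844}{- \frac{40439}{18}} = 35135 + 14844 \left(- \frac{18}{40439}\right) = 35135 - \frac{267192}{40439} = \frac{1420557073}{40439}$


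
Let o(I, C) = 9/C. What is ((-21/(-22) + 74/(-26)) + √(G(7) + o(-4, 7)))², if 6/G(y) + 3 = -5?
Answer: 1177751/286286 - 541*√105/2002 ≈ 1.3449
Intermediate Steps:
G(y) = -¾ (G(y) = 6/(-3 - 5) = 6/(-8) = 6*(-⅛) = -¾)
((-21/(-22) + 74/(-26)) + √(G(7) + o(-4, 7)))² = ((-21/(-22) + 74/(-26)) + √(-¾ + 9/7))² = ((-21*(-1/22) + 74*(-1/26)) + √(-¾ + 9*(⅐)))² = ((21/22 - 37/13) + √(-¾ + 9/7))² = (-541/286 + √(15/28))² = (-541/286 + √105/14)²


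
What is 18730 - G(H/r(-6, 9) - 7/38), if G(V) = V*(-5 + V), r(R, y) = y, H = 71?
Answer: 2188298345/116964 ≈ 18709.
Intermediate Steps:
18730 - G(H/r(-6, 9) - 7/38) = 18730 - (71/9 - 7/38)*(-5 + (71/9 - 7/38)) = 18730 - 2635*(-5 + 2635/342)/342 = 18730 - 2635*925/(342*342) = 18730 - 1*2437375/116964 = 18730 - 2437375/116964 = 2188298345/116964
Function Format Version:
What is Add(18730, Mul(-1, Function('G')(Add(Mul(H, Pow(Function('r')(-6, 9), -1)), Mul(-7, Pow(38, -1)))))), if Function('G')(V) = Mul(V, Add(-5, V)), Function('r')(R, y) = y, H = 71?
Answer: Rational(2188298345, 116964) ≈ 18709.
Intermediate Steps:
Add(18730, Mul(-1, Function('G')(Add(Mul(H, Pow(Function('r')(-6, 9), -1)), Mul(-7, Pow(38, -1)))))) = Add(18730, Mul(-1, Mul(Add(Mul(71, Pow(9, -1)), Mul(-7, Pow(38, -1))), Add(-5, Add(Mul(71, Pow(9, -1)), Mul(-7, Pow(38, -1))))))) = Add(18730, Mul(-1, Mul(Add(Mul(71, Rational(1, 9)), Mul(-7, Rational(1, 38))), Add(-5, Add(Mul(71, Rational(1, 9)), Mul(-7, Rational(1, 38))))))) = Add(18730, Mul(-1, Mul(Add(Rational(71, 9), Rational(-7, 38)), Add(-5, Add(Rational(71, 9), Rational(-7, 38)))))) = Add(18730, Mul(-1, Mul(Rational(2635, 342), Add(-5, Rational(2635, 342))))) = Add(18730, Mul(-1, Mul(Rational(2635, 342), Rational(925, 342)))) = Add(18730, Mul(-1, Rational(2437375, 116964))) = Add(18730, Rational(-2437375, 116964)) = Rational(2188298345, 116964)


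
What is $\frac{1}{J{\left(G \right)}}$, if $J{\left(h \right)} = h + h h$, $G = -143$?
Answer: $\frac{1}{20306} \approx 4.9247 \cdot 10^{-5}$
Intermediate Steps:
$J{\left(h \right)} = h + h^{2}$
$\frac{1}{J{\left(G \right)}} = \frac{1}{\left(-143\right) \left(1 - 143\right)} = \frac{1}{\left(-143\right) \left(-142\right)} = \frac{1}{20306}$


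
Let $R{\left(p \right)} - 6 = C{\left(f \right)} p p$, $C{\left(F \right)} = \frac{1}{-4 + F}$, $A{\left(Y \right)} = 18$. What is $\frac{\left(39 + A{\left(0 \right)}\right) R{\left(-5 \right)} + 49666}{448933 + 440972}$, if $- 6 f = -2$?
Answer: $\frac{545813}{9788955} \approx 0.055758$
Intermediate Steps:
$f = \frac{1}{3}$ ($f = \left(- \frac{1}{6}\right) \left(-2\right) = \frac{1}{3} \approx 0.33333$)
$R{\left(p \right)} = 6 - \frac{3 p^{2}}{11}$ ($R{\left(p \right)} = 6 + \frac{p}{-4 + \frac{1}{3}} p = 6 + \frac{p}{- \frac{11}{3}} p = 6 + - \frac{3 p}{11} p = 6 - \frac{3 p^{2}}{11}$)
$\frac{\left(39 + A{\left(0 \right)}\right) R{\left(-5 \right)} + 49666}{448933 + 440972} = \frac{\left(39 + 18\right) \left(6 - \frac{3 \left(-5\right)^{2}}{11}\right) + 49666}{448933 + 440972} = \frac{57 \left(6 - \frac{75}{11}\right) + 49666}{889905} = \left(57 \left(6 - \frac{75}{11}\right) + 49666\right) \frac{1}{889905} = \left(57 \left(- \frac{9}{11}\right) + 49666\right) \frac{1}{889905} = \left(- \frac{513}{11} + 49666\right) \frac{1}{889905} = \frac{545813}{11} \cdot \frac{1}{889905} = \frac{545813}{9788955}$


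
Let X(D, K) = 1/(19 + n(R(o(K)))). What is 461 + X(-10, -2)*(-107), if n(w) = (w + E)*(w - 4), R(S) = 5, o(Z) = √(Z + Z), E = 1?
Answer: 11418/25 ≈ 456.72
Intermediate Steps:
o(Z) = √2*√Z (o(Z) = √(2*Z) = √2*√Z)
n(w) = (1 + w)*(-4 + w) (n(w) = (w + 1)*(w - 4) = (1 + w)*(-4 + w))
X(D, K) = 1/25 (X(D, K) = 1/(19 + (-4 + 5² - 3*5)) = 1/(19 + (-4 + 25 - 15)) = 1/(19 + 6) = 1/25)
461 + X(-10, -2)*(-107) = 461 + (1/25)*(-107) = 461 - 107/25 = 11418/25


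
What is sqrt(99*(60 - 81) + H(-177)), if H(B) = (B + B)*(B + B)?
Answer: 3*sqrt(13693) ≈ 351.05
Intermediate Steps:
H(B) = 4*B**2 (H(B) = (2*B)*(2*B) = 4*B**2)
sqrt(99*(60 - 81) + H(-177)) = sqrt(99*(60 - 81) + 4*(-177)**2) = sqrt(99*(-21) + 4*31329) = sqrt(-2079 + 125316) = sqrt(123237) = 3*sqrt(13693)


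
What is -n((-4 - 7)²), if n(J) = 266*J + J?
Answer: -32307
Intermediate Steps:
n(J) = 267*J
-n((-4 - 7)²) = -267*(-4 - 7)² = -267*(-11)² = -267*121 = -1*32307 = -32307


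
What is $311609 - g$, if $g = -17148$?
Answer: $328757$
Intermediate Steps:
$311609 - g = 311609 - -17148 = 311609 + 17148 = 328757$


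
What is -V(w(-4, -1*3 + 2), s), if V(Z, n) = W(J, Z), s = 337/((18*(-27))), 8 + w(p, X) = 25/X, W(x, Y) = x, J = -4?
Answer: 4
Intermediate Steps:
w(p, X) = -8 + 25/X
s = -337/486 (s = 337/(-486) = 337*(-1/486) = -337/486 ≈ -0.69342)
V(Z, n) = -4
-V(w(-4, -1*3 + 2), s) = -1*(-4) = 4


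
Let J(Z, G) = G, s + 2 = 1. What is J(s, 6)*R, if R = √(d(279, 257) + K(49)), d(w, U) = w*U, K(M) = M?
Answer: 12*√17938 ≈ 1607.2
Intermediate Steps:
s = -1 (s = -2 + 1 = -1)
d(w, U) = U*w
R = 2*√17938 (R = √(257*279 + 49) = √(71703 + 49) = √71752 = 2*√17938 ≈ 267.87)
J(s, 6)*R = 6*(2*√17938) = 12*√17938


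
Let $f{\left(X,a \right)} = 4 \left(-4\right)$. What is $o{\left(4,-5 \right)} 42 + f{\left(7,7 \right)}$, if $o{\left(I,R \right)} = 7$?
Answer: $278$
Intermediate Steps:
$f{\left(X,a \right)} = -16$
$o{\left(4,-5 \right)} 42 + f{\left(7,7 \right)} = 7 \cdot 42 - 16 = 294 - 16 = 278$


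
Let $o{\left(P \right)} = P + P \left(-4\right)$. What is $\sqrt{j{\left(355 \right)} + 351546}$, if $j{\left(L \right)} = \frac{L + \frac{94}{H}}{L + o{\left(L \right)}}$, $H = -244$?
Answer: $\frac{\sqrt{659413617070335}}{43310} \approx 592.91$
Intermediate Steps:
$o{\left(P \right)} = - 3 P$ ($o{\left(P \right)} = P - 4 P = - 3 P$)
$j{\left(L \right)} = - \frac{- \frac{47}{122} + L}{2 L}$ ($j{\left(L \right)} = \frac{L + \frac{94}{-244}}{L - 3 L} = \frac{L + 94 \left(- \frac{1}{244}\right)}{\left(-2\right) L} = \left(L - \frac{47}{122}\right) \left(- \frac{1}{2 L}\right) = \left(- \frac{47}{122} + L\right) \left(- \frac{1}{2 L}\right) = - \frac{- \frac{47}{122} + L}{2 L}$)
$\sqrt{j{\left(355 \right)} + 351546} = \sqrt{\frac{47 - 43310}{244 \cdot 355} + 351546} = \sqrt{\frac{1}{244} \cdot \frac{1}{355} \left(47 - 43310\right) + 351546} = \sqrt{\frac{1}{244} \cdot \frac{1}{355} \left(-43263\right) + 351546} = \sqrt{- \frac{43263}{86620} + 351546} = \sqrt{\frac{30450871257}{86620}} = \frac{\sqrt{659413617070335}}{43310}$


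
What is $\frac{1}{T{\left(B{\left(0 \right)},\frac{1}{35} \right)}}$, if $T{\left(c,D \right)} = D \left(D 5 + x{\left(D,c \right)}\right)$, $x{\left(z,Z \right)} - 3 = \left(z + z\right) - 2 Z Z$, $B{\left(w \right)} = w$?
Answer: $\frac{175}{16} \approx 10.938$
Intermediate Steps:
$x{\left(z,Z \right)} = 3 - 2 Z^{2} + 2 z$ ($x{\left(z,Z \right)} = 3 - \left(- 2 z + 2 Z Z\right) = 3 + \left(2 z - 2 Z^{2}\right) = 3 - \left(- 2 z + 2 Z^{2}\right) = 3 - 2 Z^{2} + 2 z$)
$T{\left(c,D \right)} = D \left(3 - 2 c^{2} + 7 D\right)$ ($T{\left(c,D \right)} = D \left(D 5 + \left(3 - 2 c^{2} + 2 D\right)\right) = D \left(5 D + \left(3 - 2 c^{2} + 2 D\right)\right) = D \left(3 - 2 c^{2} + 7 D\right)$)
$\frac{1}{T{\left(B{\left(0 \right)},\frac{1}{35} \right)}} = \frac{1}{\frac{1}{35} \left(3 - 2 \cdot 0^{2} + \frac{7}{35}\right)} = \frac{1}{\frac{1}{35} \left(3 - 0 + 7 \cdot \frac{1}{35}\right)} = \frac{1}{\frac{1}{35} \left(3 + 0 + \frac{1}{5}\right)} = \frac{1}{\frac{1}{35} \cdot \frac{16}{5}} = \frac{1}{\frac{16}{175}} = \frac{175}{16}$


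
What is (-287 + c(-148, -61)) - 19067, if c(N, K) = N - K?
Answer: -19441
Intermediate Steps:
(-287 + c(-148, -61)) - 19067 = (-287 + (-148 - 1*(-61))) - 19067 = (-287 + (-148 + 61)) - 19067 = (-287 - 87) - 19067 = -374 - 19067 = -19441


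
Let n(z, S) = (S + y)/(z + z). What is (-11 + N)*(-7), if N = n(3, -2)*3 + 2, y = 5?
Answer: 105/2 ≈ 52.500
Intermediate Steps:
n(z, S) = (5 + S)/(2*z) (n(z, S) = (S + 5)/(z + z) = (5 + S)/((2*z)) = (5 + S)*(1/(2*z)) = (5 + S)/(2*z))
N = 7/2 (N = ((½)*(5 - 2)/3)*3 + 2 = ((½)*(⅓)*3)*3 + 2 = (½)*3 + 2 = 3/2 + 2 = 7/2 ≈ 3.5000)
(-11 + N)*(-7) = (-11 + 7/2)*(-7) = -15/2*(-7) = 105/2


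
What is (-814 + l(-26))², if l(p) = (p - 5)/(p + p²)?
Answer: 279979615161/422500 ≈ 6.6267e+5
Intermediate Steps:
l(p) = (-5 + p)/(p + p²)
(-814 + l(-26))² = (-814 + (-5 - 26)/((-26)*(1 - 26)))² = (-814 - 1/26*(-31)/(-25))² = (-814 - 1/26*(-1/25)*(-31))² = (-814 - 31/650)² = (-529131/650)² = 279979615161/422500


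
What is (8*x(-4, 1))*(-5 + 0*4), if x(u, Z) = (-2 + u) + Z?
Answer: 200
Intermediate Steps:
x(u, Z) = -2 + Z + u
(8*x(-4, 1))*(-5 + 0*4) = (8*(-2 + 1 - 4))*(-5 + 0*4) = (8*(-5))*(-5 + 0) = -40*(-5) = 200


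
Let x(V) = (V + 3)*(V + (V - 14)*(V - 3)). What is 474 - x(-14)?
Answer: 5556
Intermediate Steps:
x(V) = (3 + V)*(V + (-14 + V)*(-3 + V))
474 - x(-14) = 474 - (126 + (-14)**3 - 13*(-14)**2 - 6*(-14)) = 474 - (126 - 2744 - 13*196 + 84) = 474 - (126 - 2744 - 2548 + 84) = 474 - 1*(-5082) = 474 + 5082 = 5556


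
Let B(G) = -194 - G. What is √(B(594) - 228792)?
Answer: 2*I*√57395 ≈ 479.15*I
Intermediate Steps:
√(B(594) - 228792) = √((-194 - 1*594) - 228792) = √((-194 - 594) - 228792) = √(-788 - 228792) = √(-229580) = 2*I*√57395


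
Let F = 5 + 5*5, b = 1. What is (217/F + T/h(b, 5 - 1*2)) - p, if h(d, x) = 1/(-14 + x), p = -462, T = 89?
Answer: -15293/30 ≈ -509.77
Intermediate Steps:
F = 30 (F = 5 + 25 = 30)
(217/F + T/h(b, 5 - 1*2)) - p = (217/30 + 89/(1/(-14 + (5 - 1*2)))) - 1*(-462) = (217*(1/30) + 89/(1/(-14 + (5 - 2)))) + 462 = (217/30 + 89/(1/(-14 + 3))) + 462 = (217/30 + 89/(1/(-11))) + 462 = (217/30 + 89/(-1/11)) + 462 = (217/30 + 89*(-11)) + 462 = (217/30 - 979) + 462 = -29153/30 + 462 = -15293/30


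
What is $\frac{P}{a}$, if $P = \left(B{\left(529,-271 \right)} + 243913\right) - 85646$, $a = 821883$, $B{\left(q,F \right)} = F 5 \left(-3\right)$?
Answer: $\frac{162332}{821883} \approx 0.19751$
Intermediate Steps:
$B{\left(q,F \right)} = - 15 F$ ($B{\left(q,F \right)} = 5 F \left(-3\right) = - 15 F$)
$P = 162332$ ($P = \left(\left(-15\right) \left(-271\right) + 243913\right) - 85646 = \left(4065 + 243913\right) - 85646 = 247978 - 85646 = 162332$)
$\frac{P}{a} = \frac{162332}{821883}$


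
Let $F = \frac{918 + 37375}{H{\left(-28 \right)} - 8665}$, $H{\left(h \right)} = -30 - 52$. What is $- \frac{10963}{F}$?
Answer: $\frac{95893361}{38293} \approx 2504.2$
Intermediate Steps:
$H{\left(h \right)} = -82$
$F = - \frac{38293}{8747}$ ($F = \frac{918 + 37375}{-82 - 8665} = \frac{38293}{-8747} = 38293 \left(- \frac{1}{8747}\right) = - \frac{38293}{8747} \approx -4.3778$)
$- \frac{10963}{F} = - \frac{10963}{- \frac{38293}{8747}} = \left(-10963\right) \left(- \frac{8747}{38293}\right) = \frac{95893361}{38293}$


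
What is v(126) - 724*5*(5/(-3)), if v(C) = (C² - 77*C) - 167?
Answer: 36121/3 ≈ 12040.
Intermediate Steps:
v(C) = -167 + C² - 77*C
v(126) - 724*5*(5/(-3)) = (-167 + 126² - 77*126) - 724*5*(5/(-3)) = (-167 + 15876 - 9702) - 724*5*(5*(-⅓)) = 6007 - 724*5*(-5/3) = 6007 - 724*(-25)/3 = 6007 - 1*(-18100/3) = 6007 + 18100/3 = 36121/3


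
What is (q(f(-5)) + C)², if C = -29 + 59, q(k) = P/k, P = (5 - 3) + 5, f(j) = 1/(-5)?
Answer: 25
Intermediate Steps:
f(j) = -⅕
P = 7 (P = 2 + 5 = 7)
q(k) = 7/k
C = 30
(q(f(-5)) + C)² = (7/(-⅕) + 30)² = (7*(-5) + 30)² = (-35 + 30)² = (-5)² = 25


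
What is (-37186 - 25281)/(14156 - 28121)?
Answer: 62467/13965 ≈ 4.4731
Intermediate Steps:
(-37186 - 25281)/(14156 - 28121) = -62467/(-13965) = -62467*(-1/13965) = 62467/13965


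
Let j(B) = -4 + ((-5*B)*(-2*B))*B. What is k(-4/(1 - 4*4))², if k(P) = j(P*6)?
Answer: 853776/625 ≈ 1366.0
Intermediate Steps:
j(B) = -4 + 10*B³ (j(B) = -4 + (10*B²)*B = -4 + 10*B³)
k(P) = -4 + 2160*P³ (k(P) = -4 + 10*(P*6)³ = -4 + 10*(6*P)³ = -4 + 10*(216*P³) = -4 + 2160*P³)
k(-4/(1 - 4*4))² = (-4 + 2160*(-4/(1 - 4*4))³)² = (-4 + 2160*(-4/(1 - 16))³)² = (-4 + 2160*(-4/(-15))³)² = (-4 + 2160*(-1/15*(-4))³)² = (-4 + 2160*(4/15)³)² = (-4 + 2160*(64/3375))² = (-4 + 1024/25)² = (924/25)² = 853776/625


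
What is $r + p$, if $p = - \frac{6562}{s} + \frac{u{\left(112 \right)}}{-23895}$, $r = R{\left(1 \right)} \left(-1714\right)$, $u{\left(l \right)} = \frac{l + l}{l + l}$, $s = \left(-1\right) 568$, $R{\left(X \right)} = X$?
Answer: $- \frac{11553113309}{6786180} \approx -1702.4$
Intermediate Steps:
$s = -568$
$u{\left(l \right)} = 1$ ($u{\left(l \right)} = \frac{2 l}{2 l} = 2 l \frac{1}{2 l} = 1$)
$r = -1714$ ($r = 1 \left(-1714\right) = -1714$)
$p = \frac{78399211}{6786180}$ ($p = - \frac{6562}{-568} + 1 \frac{1}{-23895} = \left(-6562\right) \left(- \frac{1}{568}\right) + 1 \left(- \frac{1}{23895}\right) = \frac{3281}{284} - \frac{1}{23895} = \frac{78399211}{6786180} \approx 11.553$)
$r + p = -1714 + \frac{78399211}{6786180} = - \frac{11553113309}{6786180}$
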